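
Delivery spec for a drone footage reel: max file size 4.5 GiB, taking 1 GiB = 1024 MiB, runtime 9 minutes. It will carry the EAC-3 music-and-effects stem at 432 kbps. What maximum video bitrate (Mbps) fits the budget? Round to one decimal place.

Budget: 4.5 GiB = 38654.7 Mb.
9 min = 540 s
Total bitrate budget: 38654.7 Mb / 540 s = 71.583 Mbps.
Audio: 432 kbps = 0.432 Mbps.
Video: 71.583 − 0.432 = 71.151 Mbps.

71.2 Mbps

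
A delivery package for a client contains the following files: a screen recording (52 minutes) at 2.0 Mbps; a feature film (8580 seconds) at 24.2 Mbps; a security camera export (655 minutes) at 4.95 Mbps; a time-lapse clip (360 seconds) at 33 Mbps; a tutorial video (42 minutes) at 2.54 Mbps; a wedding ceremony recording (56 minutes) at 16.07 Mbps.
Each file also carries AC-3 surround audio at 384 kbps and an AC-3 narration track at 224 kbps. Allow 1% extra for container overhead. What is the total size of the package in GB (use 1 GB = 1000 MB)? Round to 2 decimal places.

65.08 GB

Audio total: 384 + 224 = 608 kbps = 0.608 Mbps.
screen recording: 2.608 Mbps × 3120 s × 1.01 = 8218.3 Mb
feature film: 24.808 Mbps × 8580 s × 1.01 = 214981.2 Mb
security camera export: 5.558 Mbps × 39300 s × 1.01 = 220613.7 Mb
time-lapse clip: 33.608 Mbps × 360 s × 1.01 = 12219.9 Mb
tutorial video: 3.148 Mbps × 2520 s × 1.01 = 8012.3 Mb
wedding ceremony recording: 16.678 Mbps × 3360 s × 1.01 = 56598.5 Mb
Total: 520643.8 Mb = 65080.5 MB.
= 65.08 GB.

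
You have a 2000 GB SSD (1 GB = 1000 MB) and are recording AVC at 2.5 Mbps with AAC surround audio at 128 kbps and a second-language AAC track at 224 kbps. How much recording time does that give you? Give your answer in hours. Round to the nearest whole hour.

Audio total: 128 + 224 = 352 kbps = 0.352 Mbps.
Total bitrate: 2.5 + 0.352 = 2.852 Mbps.
Capacity: 2000 GB = 16,000,000 Mb.
Recording time: 16,000,000 / 2.852 = 5,610,098 s ≈ 1,558 hours.

1558 hours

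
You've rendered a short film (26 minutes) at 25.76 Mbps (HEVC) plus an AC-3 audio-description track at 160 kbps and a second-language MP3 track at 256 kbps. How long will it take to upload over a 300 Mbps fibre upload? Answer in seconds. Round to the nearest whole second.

26 min = 1560 s
Audio total: 160 + 256 = 416 kbps = 0.416 Mbps.
Total bitrate: 26.176 Mbps.
File: 26.176 Mbps × 1560 s = 40834.6 Mb.
At 300 Mbps: 40834.6 / 300 = 136.1 s ≈ 136 seconds.

136 seconds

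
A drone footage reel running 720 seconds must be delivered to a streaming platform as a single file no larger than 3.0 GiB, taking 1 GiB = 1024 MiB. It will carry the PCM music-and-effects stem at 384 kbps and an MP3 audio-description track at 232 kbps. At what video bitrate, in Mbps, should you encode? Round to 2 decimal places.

35.18 Mbps

Budget: 3.0 GiB = 25769.8 Mb.
Total bitrate budget: 25769.8 Mb / 720 s = 35.791 Mbps.
Audio total: 384 + 232 = 616 kbps = 0.616 Mbps.
Video: 35.791 − 0.616 = 35.175 Mbps.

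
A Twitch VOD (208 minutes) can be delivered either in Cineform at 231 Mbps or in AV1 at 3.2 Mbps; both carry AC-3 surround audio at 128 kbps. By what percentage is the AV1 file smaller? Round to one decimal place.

98.6%

208 min = 12480 s
Audio: 128 kbps = 0.128 Mbps.
Cineform: 231.128 Mbps × 12480 s = 2884477.4 Mb = 360.560 GB.
AV1: 3.328 Mbps × 12480 s = 41533.4 Mb = 5.192 GB.
Reduction: (1 − 5.192/360.560) × 100 = 98.56%.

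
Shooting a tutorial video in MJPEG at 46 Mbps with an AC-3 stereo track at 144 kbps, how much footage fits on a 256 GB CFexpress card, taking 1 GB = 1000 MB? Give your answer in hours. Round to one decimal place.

12.3 hours

Audio: 144 kbps = 0.144 Mbps.
Total bitrate: 46 + 0.144 = 46.144 Mbps.
Capacity: 256 GB = 2,048,000 Mb.
Recording time: 2,048,000 / 46.144 = 44,383 s ≈ 12.3 hours.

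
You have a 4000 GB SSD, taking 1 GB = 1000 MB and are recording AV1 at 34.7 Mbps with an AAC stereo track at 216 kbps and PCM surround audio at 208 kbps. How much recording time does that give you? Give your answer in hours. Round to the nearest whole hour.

253 hours

Audio total: 216 + 208 = 424 kbps = 0.424 Mbps.
Total bitrate: 34.7 + 0.424 = 35.124 Mbps.
Capacity: 4000 GB = 32,000,000 Mb.
Recording time: 32,000,000 / 35.124 = 911,058 s ≈ 253 hours.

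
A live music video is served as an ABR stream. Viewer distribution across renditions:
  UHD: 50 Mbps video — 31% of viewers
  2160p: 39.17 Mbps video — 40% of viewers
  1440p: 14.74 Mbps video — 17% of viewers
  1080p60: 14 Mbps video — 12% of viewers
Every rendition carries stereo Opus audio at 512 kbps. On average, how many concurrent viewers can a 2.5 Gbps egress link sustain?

69

Audio: 512 kbps = 0.512 Mbps.
Average per-viewer bitrate: 0.31×50.512 + 0.40×39.682 + 0.17×15.252 + 0.12×14.512 = 35.866 Mbps.
2.5 Gbps = 2,500 Mbps; 2,500 / 35.866 = 69.70 → 69.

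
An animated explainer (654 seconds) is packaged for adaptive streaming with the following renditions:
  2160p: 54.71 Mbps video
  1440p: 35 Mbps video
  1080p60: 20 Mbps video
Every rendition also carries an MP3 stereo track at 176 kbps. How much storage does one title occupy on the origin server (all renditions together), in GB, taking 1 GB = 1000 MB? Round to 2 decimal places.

9.01 GB

Audio: 176 kbps = 0.176 Mbps.
Sum of rendition bitrates: (54.71+0.176) + (35+0.176) + (20+0.176) = 110.238 Mbps.
× 654 s = 72,096 Mb = 9,012 MB = 9.012 GB.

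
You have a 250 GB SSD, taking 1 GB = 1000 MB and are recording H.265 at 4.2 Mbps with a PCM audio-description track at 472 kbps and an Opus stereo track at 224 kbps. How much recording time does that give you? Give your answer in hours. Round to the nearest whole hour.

113 hours

Audio total: 472 + 224 = 696 kbps = 0.696 Mbps.
Total bitrate: 4.2 + 0.696 = 4.896 Mbps.
Capacity: 250 GB = 2,000,000 Mb.
Recording time: 2,000,000 / 4.896 = 408,497 s ≈ 113 hours.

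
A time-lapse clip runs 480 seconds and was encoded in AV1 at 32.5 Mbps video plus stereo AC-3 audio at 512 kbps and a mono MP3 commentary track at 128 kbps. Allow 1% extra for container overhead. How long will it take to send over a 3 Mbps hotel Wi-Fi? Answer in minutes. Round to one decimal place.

Audio total: 512 + 128 = 640 kbps = 0.640 Mbps.
Total bitrate: 33.140 Mbps.
File: 33.140 Mbps × 480 s = 15907.2 Mb.
With 1% container overhead: ×1.01. → 16066.3 Mb.
At 3 Mbps: 16066.3 / 3 = 5355.4 s ≈ 89.3 minutes.

89.3 minutes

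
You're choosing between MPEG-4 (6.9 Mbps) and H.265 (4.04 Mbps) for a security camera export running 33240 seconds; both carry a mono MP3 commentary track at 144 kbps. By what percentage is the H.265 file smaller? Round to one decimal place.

40.6%

Audio: 144 kbps = 0.144 Mbps.
MPEG-4: 7.044 Mbps × 33240 s = 234142.6 Mb = 27.258 GiB.
H.265: 4.184 Mbps × 33240 s = 139076.2 Mb = 16.191 GiB.
Reduction: (1 − 16.191/27.258) × 100 = 40.60%.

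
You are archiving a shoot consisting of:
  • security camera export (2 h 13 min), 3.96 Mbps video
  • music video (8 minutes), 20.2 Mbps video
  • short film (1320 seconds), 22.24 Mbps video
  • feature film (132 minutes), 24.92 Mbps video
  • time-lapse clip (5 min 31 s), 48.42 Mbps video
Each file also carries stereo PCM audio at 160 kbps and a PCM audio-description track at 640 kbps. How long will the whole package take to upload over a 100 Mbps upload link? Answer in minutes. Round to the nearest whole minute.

Audio total: 160 + 640 = 800 kbps = 0.800 Mbps.
security camera export: 4.760 Mbps × 7980 s = 37984.8 Mb
music video: 21.000 Mbps × 480 s = 10080.0 Mb
short film: 23.040 Mbps × 1320 s = 30412.8 Mb
feature film: 25.720 Mbps × 7920 s = 203702.4 Mb
time-lapse clip: 49.220 Mbps × 331 s = 16291.8 Mb
Total: 298471.8 Mb = 37309.0 MB.
At 100 Mbps: 298471.8 / 100 = 2985 s ≈ 49.7 minutes.

50 minutes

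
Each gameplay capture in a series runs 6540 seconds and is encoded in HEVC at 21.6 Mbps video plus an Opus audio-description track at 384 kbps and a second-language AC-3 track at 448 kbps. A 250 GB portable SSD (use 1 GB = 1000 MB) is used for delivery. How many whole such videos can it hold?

Audio total: 384 + 448 = 832 kbps = 0.832 Mbps.
Total bitrate: 22.432 Mbps.
Per item: 22.432 Mbps × 6540 s = 146,705 Mb = 18,338 MB.
Capacity: 250 GB = 2,000,000 Mb; 13.63 items → 13 complete.

13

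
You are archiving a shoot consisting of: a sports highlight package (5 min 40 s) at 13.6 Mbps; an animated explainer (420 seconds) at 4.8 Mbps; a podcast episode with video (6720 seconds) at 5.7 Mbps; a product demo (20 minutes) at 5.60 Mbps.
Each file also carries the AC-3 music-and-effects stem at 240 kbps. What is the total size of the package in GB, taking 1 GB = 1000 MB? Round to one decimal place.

Audio: 240 kbps = 0.240 Mbps.
sports highlight package: 13.840 Mbps × 340 s = 4705.6 Mb
animated explainer: 5.040 Mbps × 420 s = 2116.8 Mb
podcast episode with video: 5.940 Mbps × 6720 s = 39916.8 Mb
product demo: 5.840 Mbps × 1200 s = 7008.0 Mb
Total: 53747.2 Mb = 6718.4 MB.
= 6.718 GB.

6.7 GB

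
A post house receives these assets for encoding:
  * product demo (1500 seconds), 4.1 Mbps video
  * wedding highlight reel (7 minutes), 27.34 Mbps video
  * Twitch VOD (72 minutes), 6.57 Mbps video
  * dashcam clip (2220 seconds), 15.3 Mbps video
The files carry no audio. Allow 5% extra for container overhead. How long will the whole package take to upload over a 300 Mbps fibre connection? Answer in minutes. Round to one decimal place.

4.7 minutes

product demo: 4.100 Mbps × 1500 s × 1.05 = 6457.5 Mb
wedding highlight reel: 27.340 Mbps × 420 s × 1.05 = 12056.9 Mb
Twitch VOD: 6.570 Mbps × 4320 s × 1.05 = 29801.5 Mb
dashcam clip: 15.300 Mbps × 2220 s × 1.05 = 35664.3 Mb
Total: 83980.3 Mb = 10497.5 MB.
At 300 Mbps: 83980.3 / 300 = 280 s ≈ 4.67 minutes.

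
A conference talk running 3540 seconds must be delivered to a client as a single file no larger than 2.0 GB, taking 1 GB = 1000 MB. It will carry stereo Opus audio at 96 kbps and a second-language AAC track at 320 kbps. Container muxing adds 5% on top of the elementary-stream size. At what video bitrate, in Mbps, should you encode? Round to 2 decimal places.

Budget: 2.0 GB = 16000.0 Mb.
Stream payload after overhead: 16000.0 / 1.05 = 15238.1 Mb.
Total bitrate budget: 15238.1 Mb / 3540 s = 4.305 Mbps.
Audio total: 96 + 320 = 416 kbps = 0.416 Mbps.
Video: 4.305 − 0.416 = 3.889 Mbps.

3.89 Mbps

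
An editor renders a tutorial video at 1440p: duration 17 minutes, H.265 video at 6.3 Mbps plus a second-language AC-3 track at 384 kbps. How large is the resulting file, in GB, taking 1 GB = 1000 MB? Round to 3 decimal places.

0.852 GB

17 min = 1020 s
Audio: 384 kbps = 0.384 Mbps.
Total bitrate: 6.3 + 0.384 = 6.684 Mbps.
Stream data: 6.684 Mbps × 1020 s = 6817.7 Mb.
6,818 Mb ÷ 8 = 852.2 MB → 0.8522 GB.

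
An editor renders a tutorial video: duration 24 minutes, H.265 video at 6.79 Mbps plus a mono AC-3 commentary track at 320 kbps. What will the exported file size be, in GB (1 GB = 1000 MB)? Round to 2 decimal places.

24 min = 1440 s
Audio: 320 kbps = 0.320 Mbps.
Total bitrate: 6.79 + 0.320 = 7.110 Mbps.
Stream data: 7.110 Mbps × 1440 s = 10238.4 Mb.
10,238 Mb ÷ 8 = 1,280 MB → 1.280 GB.

1.28 GB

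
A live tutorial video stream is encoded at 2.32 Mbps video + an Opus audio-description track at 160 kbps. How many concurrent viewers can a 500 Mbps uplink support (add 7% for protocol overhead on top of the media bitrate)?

Audio: 160 kbps = 0.160 Mbps.
Per-viewer media rate: 2.480 Mbps.
On the wire with 7% overhead: 2.654 Mbps.
500 Mbps = 500.0 Mbps; 500.0 / 2.654 = 188.42 → 188 viewers.

188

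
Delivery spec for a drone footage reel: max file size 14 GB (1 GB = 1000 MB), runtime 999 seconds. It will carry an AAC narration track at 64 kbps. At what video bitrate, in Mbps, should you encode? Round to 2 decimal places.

112.05 Mbps

Budget: 14 GB = 112000.0 Mb.
Total bitrate budget: 112000.0 Mb / 999 s = 112.112 Mbps.
Audio: 64 kbps = 0.064 Mbps.
Video: 112.112 − 0.064 = 112.048 Mbps.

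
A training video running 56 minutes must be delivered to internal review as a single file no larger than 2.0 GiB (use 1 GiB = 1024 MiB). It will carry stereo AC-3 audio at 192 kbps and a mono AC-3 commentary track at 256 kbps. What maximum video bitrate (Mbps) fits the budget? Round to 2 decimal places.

4.67 Mbps

Budget: 2.0 GiB = 17179.9 Mb.
56 min = 3360 s
Total bitrate budget: 17179.9 Mb / 3360 s = 5.113 Mbps.
Audio total: 192 + 256 = 448 kbps = 0.448 Mbps.
Video: 5.113 − 0.448 = 4.665 Mbps.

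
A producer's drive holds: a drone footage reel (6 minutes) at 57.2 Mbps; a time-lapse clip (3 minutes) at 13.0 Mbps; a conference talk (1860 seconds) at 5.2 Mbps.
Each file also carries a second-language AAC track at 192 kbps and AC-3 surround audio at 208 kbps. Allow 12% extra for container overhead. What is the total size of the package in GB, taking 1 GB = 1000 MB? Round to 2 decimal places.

4.70 GB

Audio total: 192 + 208 = 400 kbps = 0.400 Mbps.
drone footage reel: 57.600 Mbps × 360 s × 1.12 = 23224.3 Mb
time-lapse clip: 13.400 Mbps × 180 s × 1.12 = 2701.4 Mb
conference talk: 5.600 Mbps × 1860 s × 1.12 = 11665.9 Mb
Total: 37591.7 Mb = 4699.0 MB.
= 4.699 GB.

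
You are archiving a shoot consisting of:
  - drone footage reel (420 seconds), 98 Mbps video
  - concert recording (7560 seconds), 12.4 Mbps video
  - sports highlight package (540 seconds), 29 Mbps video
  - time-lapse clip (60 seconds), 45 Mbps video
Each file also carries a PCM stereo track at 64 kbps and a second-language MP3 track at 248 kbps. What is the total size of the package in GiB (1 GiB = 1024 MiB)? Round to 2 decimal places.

18.15 GiB

Audio total: 64 + 248 = 312 kbps = 0.312 Mbps.
drone footage reel: 98.312 Mbps × 420 s = 41291.0 Mb
concert recording: 12.712 Mbps × 7560 s = 96102.7 Mb
sports highlight package: 29.312 Mbps × 540 s = 15828.5 Mb
time-lapse clip: 45.312 Mbps × 60 s = 2718.7 Mb
Total: 155941.0 Mb = 19492.6 MB.
= 18.15 GiB.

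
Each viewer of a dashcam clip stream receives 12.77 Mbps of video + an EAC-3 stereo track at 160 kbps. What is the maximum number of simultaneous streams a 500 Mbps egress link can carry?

38

Audio: 160 kbps = 0.160 Mbps.
Per-viewer media rate: 12.930 Mbps.
500 Mbps = 500.0 Mbps; 500.0 / 12.930 = 38.67 → 38 viewers.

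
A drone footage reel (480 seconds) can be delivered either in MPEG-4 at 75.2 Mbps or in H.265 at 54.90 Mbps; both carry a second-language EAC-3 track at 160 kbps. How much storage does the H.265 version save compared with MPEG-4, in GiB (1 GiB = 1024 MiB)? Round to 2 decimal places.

1.13 GiB

Audio: 160 kbps = 0.160 Mbps.
MPEG-4: 75.360 Mbps × 480 s = 36172.8 Mb = 4.211 GiB.
H.265: 55.060 Mbps × 480 s = 26428.8 Mb = 3.077 GiB.
Saving: 4.211 − 3.077 = 1.134 GiB.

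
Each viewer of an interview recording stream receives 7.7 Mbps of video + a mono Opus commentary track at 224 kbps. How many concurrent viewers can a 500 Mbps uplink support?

Audio: 224 kbps = 0.224 Mbps.
Per-viewer media rate: 7.924 Mbps.
500 Mbps = 500.0 Mbps; 500.0 / 7.924 = 63.10 → 63 viewers.

63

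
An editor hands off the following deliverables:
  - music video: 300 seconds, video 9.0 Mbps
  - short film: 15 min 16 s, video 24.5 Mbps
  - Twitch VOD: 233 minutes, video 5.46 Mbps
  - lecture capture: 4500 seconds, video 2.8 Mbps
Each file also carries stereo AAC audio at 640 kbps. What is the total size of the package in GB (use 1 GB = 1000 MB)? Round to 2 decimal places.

Audio: 640 kbps = 0.640 Mbps.
music video: 9.640 Mbps × 300 s = 2892.0 Mb
short film: 25.140 Mbps × 916 s = 23028.2 Mb
Twitch VOD: 6.100 Mbps × 13980 s = 85278.0 Mb
lecture capture: 3.440 Mbps × 4500 s = 15480.0 Mb
Total: 126678.2 Mb = 15834.8 MB.
= 15.83 GB.

15.83 GB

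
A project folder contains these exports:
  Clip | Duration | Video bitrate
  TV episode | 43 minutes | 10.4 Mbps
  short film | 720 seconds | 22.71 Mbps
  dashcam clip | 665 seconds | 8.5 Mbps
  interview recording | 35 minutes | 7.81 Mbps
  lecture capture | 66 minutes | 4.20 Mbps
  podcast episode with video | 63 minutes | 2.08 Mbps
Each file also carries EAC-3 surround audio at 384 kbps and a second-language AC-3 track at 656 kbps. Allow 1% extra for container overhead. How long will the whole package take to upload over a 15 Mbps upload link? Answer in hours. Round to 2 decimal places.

1.95 hours

Audio total: 384 + 656 = 1040 kbps = 1.040 Mbps.
TV episode: 11.440 Mbps × 2580 s × 1.01 = 29810.4 Mb
short film: 23.750 Mbps × 720 s × 1.01 = 17271.0 Mb
dashcam clip: 9.540 Mbps × 665 s × 1.01 = 6407.5 Mb
interview recording: 8.850 Mbps × 2100 s × 1.01 = 18770.8 Mb
lecture capture: 5.240 Mbps × 3960 s × 1.01 = 20957.9 Mb
podcast episode with video: 3.120 Mbps × 3780 s × 1.01 = 11911.5 Mb
Total: 105129.2 Mb = 13141.1 MB.
At 15 Mbps: 105129.2 / 15 = 7009 s ≈ 1.95 hours.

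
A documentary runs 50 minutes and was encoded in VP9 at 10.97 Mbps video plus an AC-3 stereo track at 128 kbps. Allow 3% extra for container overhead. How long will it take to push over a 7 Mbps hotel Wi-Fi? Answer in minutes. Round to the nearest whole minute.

82 minutes

50 min = 3000 s
Audio: 128 kbps = 0.128 Mbps.
Total bitrate: 11.098 Mbps.
File: 11.098 Mbps × 3000 s = 33294.0 Mb.
With 3% container overhead: ×1.03. → 34292.8 Mb.
At 7 Mbps: 34292.8 / 7 = 4899.0 s ≈ 81.6 minutes.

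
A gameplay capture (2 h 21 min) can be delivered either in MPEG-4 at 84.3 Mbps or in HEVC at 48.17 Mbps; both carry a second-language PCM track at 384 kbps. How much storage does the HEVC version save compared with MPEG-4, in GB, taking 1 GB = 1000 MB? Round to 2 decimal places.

38.21 GB

2 h 21 min = 141 min = 8460 s
Audio: 384 kbps = 0.384 Mbps.
MPEG-4: 84.684 Mbps × 8460 s = 716426.6 Mb = 89.553 GB.
HEVC: 48.554 Mbps × 8460 s = 410766.8 Mb = 51.346 GB.
Saving: 89.553 − 51.346 = 38.207 GB.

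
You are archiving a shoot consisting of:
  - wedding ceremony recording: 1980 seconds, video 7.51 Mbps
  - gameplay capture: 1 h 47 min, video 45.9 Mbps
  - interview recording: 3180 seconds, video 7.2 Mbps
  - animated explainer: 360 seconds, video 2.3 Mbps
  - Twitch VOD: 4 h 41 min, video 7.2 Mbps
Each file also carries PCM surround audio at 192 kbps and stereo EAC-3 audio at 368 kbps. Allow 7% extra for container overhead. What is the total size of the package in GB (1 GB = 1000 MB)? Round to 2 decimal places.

62.97 GB

Audio total: 192 + 368 = 560 kbps = 0.560 Mbps.
wedding ceremony recording: 8.070 Mbps × 1980 s × 1.07 = 17097.1 Mb
gameplay capture: 46.460 Mbps × 6420 s × 1.07 = 319152.3 Mb
interview recording: 7.760 Mbps × 3180 s × 1.07 = 26404.2 Mb
animated explainer: 2.860 Mbps × 360 s × 1.07 = 1101.7 Mb
Twitch VOD: 7.760 Mbps × 16860 s × 1.07 = 139992.0 Mb
Total: 503747.2 Mb = 62968.4 MB.
= 62.97 GB.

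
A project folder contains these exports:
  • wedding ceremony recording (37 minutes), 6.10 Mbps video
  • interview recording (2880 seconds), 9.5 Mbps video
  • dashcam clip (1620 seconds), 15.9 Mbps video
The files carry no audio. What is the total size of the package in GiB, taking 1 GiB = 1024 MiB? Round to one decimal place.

7.8 GiB

wedding ceremony recording: 6.100 Mbps × 2220 s = 13542.0 Mb
interview recording: 9.500 Mbps × 2880 s = 27360.0 Mb
dashcam clip: 15.900 Mbps × 1620 s = 25758.0 Mb
Total: 66660.0 Mb = 8332.5 MB.
= 7.760 GiB.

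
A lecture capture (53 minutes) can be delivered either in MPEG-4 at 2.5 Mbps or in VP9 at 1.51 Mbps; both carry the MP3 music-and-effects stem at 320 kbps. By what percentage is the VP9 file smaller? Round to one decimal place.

35.1%

53 min = 3180 s
Audio: 320 kbps = 0.320 Mbps.
MPEG-4: 2.820 Mbps × 3180 s = 8967.6 Mb = 1.121 GB.
VP9: 1.830 Mbps × 3180 s = 5819.4 Mb = 0.727 GB.
Reduction: (1 − 0.727/1.121) × 100 = 35.11%.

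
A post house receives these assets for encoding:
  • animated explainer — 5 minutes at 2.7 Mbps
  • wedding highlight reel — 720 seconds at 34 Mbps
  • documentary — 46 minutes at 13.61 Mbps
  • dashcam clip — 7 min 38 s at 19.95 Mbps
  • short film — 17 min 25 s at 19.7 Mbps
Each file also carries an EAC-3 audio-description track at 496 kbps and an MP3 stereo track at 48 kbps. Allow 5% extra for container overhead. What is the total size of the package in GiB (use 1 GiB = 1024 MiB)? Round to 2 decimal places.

Audio total: 496 + 48 = 544 kbps = 0.544 Mbps.
animated explainer: 3.244 Mbps × 300 s × 1.05 = 1021.9 Mb
wedding highlight reel: 34.544 Mbps × 720 s × 1.05 = 26115.3 Mb
documentary: 14.154 Mbps × 2760 s × 1.05 = 41018.3 Mb
dashcam clip: 20.494 Mbps × 458 s × 1.05 = 9855.6 Mb
short film: 20.244 Mbps × 1045 s × 1.05 = 22212.7 Mb
Total: 100223.7 Mb = 12528.0 MB.
= 11.67 GiB.

11.67 GiB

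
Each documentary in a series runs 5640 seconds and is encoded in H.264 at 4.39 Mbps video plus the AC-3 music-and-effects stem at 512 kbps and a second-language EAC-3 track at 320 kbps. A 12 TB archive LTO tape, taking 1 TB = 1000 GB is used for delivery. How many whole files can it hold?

Audio total: 512 + 320 = 832 kbps = 0.832 Mbps.
Total bitrate: 5.222 Mbps.
Per item: 5.222 Mbps × 5640 s = 29,452 Mb = 3,682 MB.
Capacity: 12 TB = 96,000,000 Mb; 3259.53 items → 3259 complete.

3259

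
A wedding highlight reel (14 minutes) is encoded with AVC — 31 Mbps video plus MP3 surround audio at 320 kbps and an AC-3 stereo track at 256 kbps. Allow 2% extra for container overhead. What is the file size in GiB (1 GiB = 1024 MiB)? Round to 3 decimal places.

14 min = 840 s
Audio total: 320 + 256 = 576 kbps = 0.576 Mbps.
Total bitrate: 31 + 0.576 = 31.576 Mbps.
Stream data: 31.576 Mbps × 840 s = 26523.8 Mb.
With 2% container overhead: ×1.02.
27,054 Mb = 3,381,789,600 bytes ÷ 1,073,741,824 = 3.150 GiB.

3.150 GiB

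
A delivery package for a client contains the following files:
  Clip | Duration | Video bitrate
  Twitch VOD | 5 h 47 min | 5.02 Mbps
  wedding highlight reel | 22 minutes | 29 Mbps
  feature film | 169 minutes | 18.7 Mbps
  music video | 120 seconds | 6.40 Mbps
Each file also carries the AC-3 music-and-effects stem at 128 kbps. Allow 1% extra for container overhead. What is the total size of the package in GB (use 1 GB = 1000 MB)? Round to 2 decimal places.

Audio: 128 kbps = 0.128 Mbps.
Twitch VOD: 5.148 Mbps × 20820 s × 1.01 = 108253.2 Mb
wedding highlight reel: 29.128 Mbps × 1320 s × 1.01 = 38833.4 Mb
feature film: 18.828 Mbps × 10140 s × 1.01 = 192825.1 Mb
music video: 6.528 Mbps × 120 s × 1.01 = 791.2 Mb
Total: 340702.9 Mb = 42587.9 MB.
= 42.59 GB.

42.59 GB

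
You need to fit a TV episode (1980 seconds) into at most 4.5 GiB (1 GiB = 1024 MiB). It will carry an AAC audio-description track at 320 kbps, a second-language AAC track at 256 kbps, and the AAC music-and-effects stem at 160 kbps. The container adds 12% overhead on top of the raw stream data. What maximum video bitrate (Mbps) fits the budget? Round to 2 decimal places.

Budget: 4.5 GiB = 38654.7 Mb.
Stream payload after overhead: 38654.7 / 1.12 = 34513.1 Mb.
Total bitrate budget: 34513.1 Mb / 1980 s = 17.431 Mbps.
Audio total: 320 + 256 + 160 = 736 kbps = 0.736 Mbps.
Video: 17.431 − 0.736 = 16.695 Mbps.

16.69 Mbps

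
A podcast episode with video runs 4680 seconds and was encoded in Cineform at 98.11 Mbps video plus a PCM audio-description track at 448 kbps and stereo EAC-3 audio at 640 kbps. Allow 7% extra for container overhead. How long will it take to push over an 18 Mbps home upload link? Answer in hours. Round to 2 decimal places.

Audio total: 448 + 640 = 1088 kbps = 1.088 Mbps.
Total bitrate: 99.198 Mbps.
File: 99.198 Mbps × 4680 s = 464246.6 Mb.
With 7% container overhead: ×1.07. → 496743.9 Mb.
At 18 Mbps: 496743.9 / 18 = 27596.9 s ≈ 7.67 hours.

7.67 hours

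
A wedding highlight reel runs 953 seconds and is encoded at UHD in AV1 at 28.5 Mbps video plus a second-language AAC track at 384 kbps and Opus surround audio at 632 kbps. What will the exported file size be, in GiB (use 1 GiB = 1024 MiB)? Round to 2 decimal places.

Audio total: 384 + 632 = 1016 kbps = 1.016 Mbps.
Total bitrate: 28.5 + 1.016 = 29.516 Mbps.
Stream data: 29.516 Mbps × 953 s = 28128.7 Mb.
28,129 Mb = 3,516,093,500 bytes ÷ 1,073,741,824 = 3.275 GiB.

3.27 GiB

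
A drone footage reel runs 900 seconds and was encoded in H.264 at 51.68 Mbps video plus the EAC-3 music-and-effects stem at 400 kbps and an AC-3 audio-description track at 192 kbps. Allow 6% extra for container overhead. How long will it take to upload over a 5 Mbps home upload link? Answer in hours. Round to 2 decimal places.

Audio total: 400 + 192 = 592 kbps = 0.592 Mbps.
Total bitrate: 52.272 Mbps.
File: 52.272 Mbps × 900 s = 47044.8 Mb.
With 6% container overhead: ×1.06. → 49867.5 Mb.
At 5 Mbps: 49867.5 / 5 = 9973.5 s ≈ 2.77 hours.

2.77 hours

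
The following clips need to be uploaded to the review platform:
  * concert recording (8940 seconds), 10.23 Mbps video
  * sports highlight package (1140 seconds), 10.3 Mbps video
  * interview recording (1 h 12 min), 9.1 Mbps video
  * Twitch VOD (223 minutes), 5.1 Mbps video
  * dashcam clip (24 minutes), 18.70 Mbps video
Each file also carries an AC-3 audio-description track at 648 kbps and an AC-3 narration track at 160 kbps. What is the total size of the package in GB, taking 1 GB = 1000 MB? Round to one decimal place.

32.7 GB

Audio total: 648 + 160 = 808 kbps = 0.808 Mbps.
concert recording: 11.038 Mbps × 8940 s = 98679.7 Mb
sports highlight package: 11.108 Mbps × 1140 s = 12663.1 Mb
interview recording: 9.908 Mbps × 4320 s = 42802.6 Mb
Twitch VOD: 5.908 Mbps × 13380 s = 79049.0 Mb
dashcam clip: 19.508 Mbps × 1440 s = 28091.5 Mb
Total: 261286.0 Mb = 32660.7 MB.
= 32.66 GB.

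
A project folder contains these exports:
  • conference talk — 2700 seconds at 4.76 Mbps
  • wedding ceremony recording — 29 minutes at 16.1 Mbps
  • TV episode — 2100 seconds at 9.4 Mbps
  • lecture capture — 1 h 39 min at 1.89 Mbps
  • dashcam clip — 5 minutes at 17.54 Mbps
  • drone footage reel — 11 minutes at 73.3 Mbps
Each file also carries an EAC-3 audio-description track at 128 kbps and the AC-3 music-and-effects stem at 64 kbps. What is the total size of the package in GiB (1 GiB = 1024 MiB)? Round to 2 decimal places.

14.91 GiB

Audio total: 128 + 64 = 192 kbps = 0.192 Mbps.
conference talk: 4.952 Mbps × 2700 s = 13370.4 Mb
wedding ceremony recording: 16.292 Mbps × 1740 s = 28348.1 Mb
TV episode: 9.592 Mbps × 2100 s = 20143.2 Mb
lecture capture: 2.082 Mbps × 5940 s = 12367.1 Mb
dashcam clip: 17.732 Mbps × 300 s = 5319.6 Mb
drone footage reel: 73.492 Mbps × 660 s = 48504.7 Mb
Total: 128053.1 Mb = 16006.6 MB.
= 14.91 GiB.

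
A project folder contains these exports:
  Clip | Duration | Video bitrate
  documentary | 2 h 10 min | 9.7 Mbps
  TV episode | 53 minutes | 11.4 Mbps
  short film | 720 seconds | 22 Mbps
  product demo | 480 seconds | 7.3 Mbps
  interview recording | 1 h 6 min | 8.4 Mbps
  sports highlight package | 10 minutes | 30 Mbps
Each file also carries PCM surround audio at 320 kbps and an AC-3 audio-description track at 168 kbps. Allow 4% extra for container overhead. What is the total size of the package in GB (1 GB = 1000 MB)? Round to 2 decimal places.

24.79 GB

Audio total: 320 + 168 = 488 kbps = 0.488 Mbps.
documentary: 10.188 Mbps × 7800 s × 1.04 = 82645.1 Mb
TV episode: 11.888 Mbps × 3180 s × 1.04 = 39316.0 Mb
short film: 22.488 Mbps × 720 s × 1.04 = 16839.0 Mb
product demo: 7.788 Mbps × 480 s × 1.04 = 3887.8 Mb
interview recording: 8.888 Mbps × 3960 s × 1.04 = 36604.3 Mb
sports highlight package: 30.488 Mbps × 600 s × 1.04 = 19024.5 Mb
Total: 198316.7 Mb = 24789.6 MB.
= 24.79 GB.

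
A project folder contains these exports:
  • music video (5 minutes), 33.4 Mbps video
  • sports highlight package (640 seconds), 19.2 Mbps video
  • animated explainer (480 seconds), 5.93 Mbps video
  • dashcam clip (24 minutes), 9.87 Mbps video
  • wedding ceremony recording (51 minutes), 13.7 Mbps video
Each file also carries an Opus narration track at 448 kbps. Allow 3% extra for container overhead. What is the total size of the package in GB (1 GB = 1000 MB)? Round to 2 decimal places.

10.81 GB

Audio: 448 kbps = 0.448 Mbps.
music video: 33.848 Mbps × 300 s × 1.03 = 10459.0 Mb
sports highlight package: 19.648 Mbps × 640 s × 1.03 = 12952.0 Mb
animated explainer: 6.378 Mbps × 480 s × 1.03 = 3153.3 Mb
dashcam clip: 10.318 Mbps × 1440 s × 1.03 = 15303.7 Mb
wedding ceremony recording: 14.148 Mbps × 3060 s × 1.03 = 44591.7 Mb
Total: 86459.6 Mb = 10807.5 MB.
= 10.81 GB.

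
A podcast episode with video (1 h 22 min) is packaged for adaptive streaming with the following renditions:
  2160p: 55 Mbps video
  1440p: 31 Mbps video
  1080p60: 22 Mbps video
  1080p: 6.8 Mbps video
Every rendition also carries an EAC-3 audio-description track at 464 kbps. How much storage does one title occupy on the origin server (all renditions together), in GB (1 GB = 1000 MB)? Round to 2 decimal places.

71.74 GB

1 h 22 min = 82 min = 4920 s
Audio: 464 kbps = 0.464 Mbps.
Sum of rendition bitrates: (55+0.464) + (31+0.464) + (22+0.464) + (6.8+0.464) = 116.656 Mbps.
× 4920 s = 573,948 Mb = 71,743 MB = 71.74 GB.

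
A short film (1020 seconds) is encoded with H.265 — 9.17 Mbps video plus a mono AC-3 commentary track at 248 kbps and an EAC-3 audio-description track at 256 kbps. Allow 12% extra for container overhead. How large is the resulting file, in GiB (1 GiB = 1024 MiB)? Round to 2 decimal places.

Audio total: 248 + 256 = 504 kbps = 0.504 Mbps.
Total bitrate: 9.17 + 0.504 = 9.674 Mbps.
Stream data: 9.674 Mbps × 1020 s = 9867.5 Mb.
With 12% container overhead: ×1.12.
11,052 Mb = 1,381,447,200 bytes ÷ 1,073,741,824 = 1.287 GiB.

1.29 GiB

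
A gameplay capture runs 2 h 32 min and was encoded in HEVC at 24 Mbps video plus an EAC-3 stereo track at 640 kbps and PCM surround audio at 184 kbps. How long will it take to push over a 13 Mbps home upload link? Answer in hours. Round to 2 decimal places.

2 h 32 min = 152 min = 9120 s
Audio total: 640 + 184 = 824 kbps = 0.824 Mbps.
Total bitrate: 24.824 Mbps.
File: 24.824 Mbps × 9120 s = 226394.9 Mb.
At 13 Mbps: 226394.9 / 13 = 17415.0 s ≈ 4.84 hours.

4.84 hours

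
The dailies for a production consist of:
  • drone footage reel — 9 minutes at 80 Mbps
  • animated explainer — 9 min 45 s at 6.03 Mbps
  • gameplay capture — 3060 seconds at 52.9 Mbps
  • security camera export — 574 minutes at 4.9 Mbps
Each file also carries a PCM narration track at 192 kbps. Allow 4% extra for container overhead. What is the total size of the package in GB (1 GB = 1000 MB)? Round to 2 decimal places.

Audio: 192 kbps = 0.192 Mbps.
drone footage reel: 80.192 Mbps × 540 s × 1.04 = 45035.8 Mb
animated explainer: 6.222 Mbps × 585 s × 1.04 = 3785.5 Mb
gameplay capture: 53.092 Mbps × 3060 s × 1.04 = 168960.0 Mb
security camera export: 5.092 Mbps × 34440 s × 1.04 = 182383.2 Mb
Total: 400164.5 Mb = 50020.6 MB.
= 50.02 GB.

50.02 GB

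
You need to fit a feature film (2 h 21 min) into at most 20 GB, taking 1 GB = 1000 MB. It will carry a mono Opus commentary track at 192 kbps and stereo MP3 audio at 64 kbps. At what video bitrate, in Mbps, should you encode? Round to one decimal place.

Budget: 20 GB = 160000.0 Mb.
2 h 21 min = 141 min = 8460 s
Total bitrate budget: 160000.0 Mb / 8460 s = 18.913 Mbps.
Audio total: 192 + 64 = 256 kbps = 0.256 Mbps.
Video: 18.913 − 0.256 = 18.657 Mbps.

18.7 Mbps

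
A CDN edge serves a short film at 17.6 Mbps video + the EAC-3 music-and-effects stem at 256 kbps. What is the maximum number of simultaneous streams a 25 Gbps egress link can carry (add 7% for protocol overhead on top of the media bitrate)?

Audio: 256 kbps = 0.256 Mbps.
Per-viewer media rate: 17.856 Mbps.
On the wire with 7% overhead: 19.106 Mbps.
25 Gbps = 25,000 Mbps; 25,000 / 19.106 = 1308.49 → 1308 viewers.

1308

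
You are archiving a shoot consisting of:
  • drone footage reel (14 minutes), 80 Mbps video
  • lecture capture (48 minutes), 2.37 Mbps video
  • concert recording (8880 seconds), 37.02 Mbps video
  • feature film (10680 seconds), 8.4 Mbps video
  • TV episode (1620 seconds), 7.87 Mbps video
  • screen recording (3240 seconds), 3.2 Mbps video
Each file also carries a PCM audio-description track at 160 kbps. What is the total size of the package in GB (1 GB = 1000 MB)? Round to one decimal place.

Audio: 160 kbps = 0.160 Mbps.
drone footage reel: 80.160 Mbps × 840 s = 67334.4 Mb
lecture capture: 2.530 Mbps × 2880 s = 7286.4 Mb
concert recording: 37.180 Mbps × 8880 s = 330158.4 Mb
feature film: 8.560 Mbps × 10680 s = 91420.8 Mb
TV episode: 8.030 Mbps × 1620 s = 13008.6 Mb
screen recording: 3.360 Mbps × 3240 s = 10886.4 Mb
Total: 520095.0 Mb = 65011.9 MB.
= 65.01 GB.

65.0 GB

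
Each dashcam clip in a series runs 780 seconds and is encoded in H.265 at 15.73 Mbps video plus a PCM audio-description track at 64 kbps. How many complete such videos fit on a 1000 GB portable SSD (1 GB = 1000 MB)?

Audio: 64 kbps = 0.064 Mbps.
Total bitrate: 15.794 Mbps.
Per item: 15.794 Mbps × 780 s = 12,319 Mb = 1,540 MB.
Capacity: 1000 GB = 8,000,000 Mb; 649.39 items → 649 complete.

649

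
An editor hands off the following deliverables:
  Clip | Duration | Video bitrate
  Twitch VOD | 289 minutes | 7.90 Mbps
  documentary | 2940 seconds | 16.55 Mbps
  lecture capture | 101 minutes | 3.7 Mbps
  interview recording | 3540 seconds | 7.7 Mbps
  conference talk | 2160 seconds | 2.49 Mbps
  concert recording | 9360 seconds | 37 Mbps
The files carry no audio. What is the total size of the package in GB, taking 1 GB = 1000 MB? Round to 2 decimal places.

73.38 GB

Twitch VOD: 7.900 Mbps × 17340 s = 136986.0 Mb
documentary: 16.550 Mbps × 2940 s = 48657.0 Mb
lecture capture: 3.700 Mbps × 6060 s = 22422.0 Mb
interview recording: 7.700 Mbps × 3540 s = 27258.0 Mb
conference talk: 2.490 Mbps × 2160 s = 5378.4 Mb
concert recording: 37.000 Mbps × 9360 s = 346320.0 Mb
Total: 587021.4 Mb = 73377.7 MB.
= 73.38 GB.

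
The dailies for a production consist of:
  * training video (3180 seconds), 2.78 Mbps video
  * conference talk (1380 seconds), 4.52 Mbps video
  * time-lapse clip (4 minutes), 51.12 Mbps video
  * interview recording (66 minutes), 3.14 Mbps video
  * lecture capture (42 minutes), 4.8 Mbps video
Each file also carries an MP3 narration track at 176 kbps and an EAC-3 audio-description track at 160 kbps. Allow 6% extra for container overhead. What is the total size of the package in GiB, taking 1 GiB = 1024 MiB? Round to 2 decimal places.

6.87 GiB

Audio total: 176 + 160 = 336 kbps = 0.336 Mbps.
training video: 3.116 Mbps × 3180 s × 1.06 = 10503.4 Mb
conference talk: 4.856 Mbps × 1380 s × 1.06 = 7103.4 Mb
time-lapse clip: 51.456 Mbps × 240 s × 1.06 = 13090.4 Mb
interview recording: 3.476 Mbps × 3960 s × 1.06 = 14590.9 Mb
lecture capture: 5.136 Mbps × 2520 s × 1.06 = 13719.3 Mb
Total: 59007.3 Mb = 7375.9 MB.
= 6.869 GiB.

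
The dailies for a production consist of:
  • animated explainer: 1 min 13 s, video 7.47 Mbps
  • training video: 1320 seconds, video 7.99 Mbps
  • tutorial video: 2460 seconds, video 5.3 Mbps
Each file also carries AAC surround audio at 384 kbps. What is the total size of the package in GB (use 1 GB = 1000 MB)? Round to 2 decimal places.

3.20 GB

Audio: 384 kbps = 0.384 Mbps.
animated explainer: 7.854 Mbps × 73 s = 573.3 Mb
training video: 8.374 Mbps × 1320 s = 11053.7 Mb
tutorial video: 5.684 Mbps × 2460 s = 13982.6 Mb
Total: 25609.7 Mb = 3201.2 MB.
= 3.201 GB.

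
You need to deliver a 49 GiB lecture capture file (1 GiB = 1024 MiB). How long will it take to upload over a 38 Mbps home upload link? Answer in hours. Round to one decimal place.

3.1 hours

File: 49 GiB = 420906.8 Mb.
At 38 Mbps: 420906.8 / 38 = 11076.5 s ≈ 3.08 hours.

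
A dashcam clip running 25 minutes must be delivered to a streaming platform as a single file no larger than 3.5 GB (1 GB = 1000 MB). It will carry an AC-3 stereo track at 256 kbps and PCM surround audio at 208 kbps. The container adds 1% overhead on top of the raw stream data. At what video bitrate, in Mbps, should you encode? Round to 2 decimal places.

18.02 Mbps

Budget: 3.5 GB = 28000.0 Mb.
Stream payload after overhead: 28000.0 / 1.01 = 27722.8 Mb.
25 min = 1500 s
Total bitrate budget: 27722.8 Mb / 1500 s = 18.482 Mbps.
Audio total: 256 + 208 = 464 kbps = 0.464 Mbps.
Video: 18.482 − 0.464 = 18.018 Mbps.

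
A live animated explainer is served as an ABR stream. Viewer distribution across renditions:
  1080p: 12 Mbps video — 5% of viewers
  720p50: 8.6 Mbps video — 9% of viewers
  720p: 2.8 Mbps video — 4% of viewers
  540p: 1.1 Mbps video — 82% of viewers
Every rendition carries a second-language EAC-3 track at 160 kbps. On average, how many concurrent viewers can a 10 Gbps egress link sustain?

Audio: 160 kbps = 0.160 Mbps.
Average per-viewer bitrate: 0.05×12.160 + 0.09×8.760 + 0.04×2.960 + 0.82×1.260 = 2.548 Mbps.
10 Gbps = 10,000 Mbps; 10,000 / 2.548 = 3924.65 → 3924.

3924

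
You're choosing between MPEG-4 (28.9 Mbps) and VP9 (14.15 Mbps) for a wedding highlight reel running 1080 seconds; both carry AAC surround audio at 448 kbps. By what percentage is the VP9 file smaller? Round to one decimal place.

Audio: 448 kbps = 0.448 Mbps.
MPEG-4: 29.348 Mbps × 1080 s = 31695.8 Mb = 3.690 GiB.
VP9: 14.598 Mbps × 1080 s = 15765.8 Mb = 1.835 GiB.
Reduction: (1 − 1.835/3.690) × 100 = 50.26%.

50.3%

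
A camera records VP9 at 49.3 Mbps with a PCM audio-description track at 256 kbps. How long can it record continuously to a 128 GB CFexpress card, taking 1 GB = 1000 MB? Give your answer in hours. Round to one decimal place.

5.7 hours

Audio: 256 kbps = 0.256 Mbps.
Total bitrate: 49.3 + 0.256 = 49.556 Mbps.
Capacity: 128 GB = 1,024,000 Mb.
Recording time: 1,024,000 / 49.556 = 20,663 s ≈ 5.74 hours.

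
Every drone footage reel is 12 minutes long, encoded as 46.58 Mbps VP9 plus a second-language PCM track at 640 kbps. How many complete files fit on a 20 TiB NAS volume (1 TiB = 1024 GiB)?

5174

12 min = 720 s
Audio: 640 kbps = 0.640 Mbps.
Total bitrate: 47.220 Mbps.
Per item: 47.220 Mbps × 720 s = 33,998 Mb = 4,250 MB.
Capacity: 20 TiB = 175,921,860 Mb; 5174.42 items → 5174 complete.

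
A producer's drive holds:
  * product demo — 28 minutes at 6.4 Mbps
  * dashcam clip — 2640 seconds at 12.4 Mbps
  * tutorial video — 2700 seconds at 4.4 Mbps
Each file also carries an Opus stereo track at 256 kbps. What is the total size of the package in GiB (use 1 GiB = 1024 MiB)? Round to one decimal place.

6.7 GiB

Audio: 256 kbps = 0.256 Mbps.
product demo: 6.656 Mbps × 1680 s = 11182.1 Mb
dashcam clip: 12.656 Mbps × 2640 s = 33411.8 Mb
tutorial video: 4.656 Mbps × 2700 s = 12571.2 Mb
Total: 57165.1 Mb = 7145.6 MB.
= 6.655 GiB.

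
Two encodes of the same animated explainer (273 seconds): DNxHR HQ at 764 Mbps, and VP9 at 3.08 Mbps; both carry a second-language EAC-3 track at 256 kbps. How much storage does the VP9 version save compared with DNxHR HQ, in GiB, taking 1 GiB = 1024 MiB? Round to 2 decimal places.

Audio: 256 kbps = 0.256 Mbps.
DNxHR HQ: 764.256 Mbps × 273 s = 208641.9 Mb = 24.289 GiB.
VP9: 3.336 Mbps × 273 s = 910.7 Mb = 0.106 GiB.
Saving: 24.289 − 0.106 = 24.183 GiB.

24.18 GiB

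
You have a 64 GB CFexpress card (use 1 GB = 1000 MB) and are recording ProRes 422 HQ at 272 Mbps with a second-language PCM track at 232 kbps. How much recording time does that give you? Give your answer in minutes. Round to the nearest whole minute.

31 minutes

Audio: 232 kbps = 0.232 Mbps.
Total bitrate: 272 + 0.232 = 272.232 Mbps.
Capacity: 64 GB = 512,000 Mb.
Recording time: 512,000 / 272.232 = 1,881 s ≈ 31.3 minutes.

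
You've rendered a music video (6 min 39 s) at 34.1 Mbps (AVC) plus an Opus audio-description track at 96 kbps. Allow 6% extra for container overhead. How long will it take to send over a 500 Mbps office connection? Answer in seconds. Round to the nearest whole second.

29 seconds

6 min 39 s = 399 s
Audio: 96 kbps = 0.096 Mbps.
Total bitrate: 34.196 Mbps.
File: 34.196 Mbps × 399 s = 13644.2 Mb.
With 6% container overhead: ×1.06. → 14462.9 Mb.
At 500 Mbps: 14462.9 / 500 = 28.9 s ≈ 28.9 seconds.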